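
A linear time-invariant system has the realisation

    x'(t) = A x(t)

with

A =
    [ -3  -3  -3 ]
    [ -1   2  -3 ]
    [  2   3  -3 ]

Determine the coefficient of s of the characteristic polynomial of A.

Expand det(sI - A) for the 3×3 matrix.
p(s) = s^3 + 4s^2 + 9s - 39.
(Check: constant term = det(-A) = (-1)^3 det A = -39; coefficient of s^2 = -tr A = 4.)
The coefficient of s is 9.

9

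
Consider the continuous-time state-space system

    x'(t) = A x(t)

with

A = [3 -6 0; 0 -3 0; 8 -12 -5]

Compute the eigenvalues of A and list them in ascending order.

-5, -3, 3

det(sI - A) = s^3 - (tr A)s^2 + (M11 + M22 + M33)s - det A, where Mii is the 2×2 principal minor of A obtained by deleting row i and column i.
tr A = 3 + (-3) + (-5) = -5; M11 = (-3)·(-5) - 0·(-12) = 15 - 0 = 15; M22 = 3·(-5) - 0·8 = -15 - 0 = -15; M33 = 3·(-3) - (-6)·0 = -9 - 0 = -9; sum of minors = -9.
det A = 3·((-3)·(-5) - 0·(-12)) - (-6)·(0·(-5) - 0·8) + 0·(0·(-12) - (-3)·8) = 3·15 - (-6)·0 + 0·24 = 45.
So p(s) = det(sI - A) = s^3 + 5s^2 - 9s - 45.
Rational-root test: any integer root divides -45. Testing small divisors, s = -3 works: p(-3) = -27 + 45 + 27 + (-45) = 0, so (s + 3) is a factor.
Dividing, p(s) = (s + 3)(s^2 + 2s - 15).
Factor s^2 + 2s - 15: two numbers with sum -2 and product -15 are 3 and -5, so s^2 + 2s - 15 = (s - 3)(s + 5).
Hence p(s) = (s - 3) (s + 3) (s + 5), with roots -5, -3, 3.
At least one eigenvalue has non-negative real part, so the system is not asymptotically stable.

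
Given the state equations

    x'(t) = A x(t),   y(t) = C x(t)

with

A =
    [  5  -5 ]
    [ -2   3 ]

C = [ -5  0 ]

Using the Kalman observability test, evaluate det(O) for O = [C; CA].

CA = [[-25, 25]]
Observability matrix O = [C; CA] = [[-5, 0], [-25, 25]]
det(O) = (-5)·25 - 0·(-25) = -125 - 0 = -125
Since det(O) ≠ 0, rank(O) = 2 and the system is completely observable.

-125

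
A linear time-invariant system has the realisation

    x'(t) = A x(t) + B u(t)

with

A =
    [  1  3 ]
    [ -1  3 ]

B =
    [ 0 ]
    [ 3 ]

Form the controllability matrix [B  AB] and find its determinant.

-27

AB = [[9], [9]]
Controllability matrix C = [B  AB] = [[0, 9], [3, 9]]
det(C) = 0·9 - 9·3 = 0 - 27 = -27
Since det(C) ≠ 0, rank(C) = 2 and the system is completely controllable.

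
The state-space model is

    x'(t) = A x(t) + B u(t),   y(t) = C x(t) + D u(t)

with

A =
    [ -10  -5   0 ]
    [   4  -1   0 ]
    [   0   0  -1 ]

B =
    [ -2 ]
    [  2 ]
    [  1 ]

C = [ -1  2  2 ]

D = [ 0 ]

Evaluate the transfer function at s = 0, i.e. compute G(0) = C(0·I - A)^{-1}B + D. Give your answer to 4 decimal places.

3.2000

G(0) = C(-A)^{-1}B + D = -C A^{-1} B + D.
det A = -30, so A^{-1} = (1/-30)·adj(A) = [[-1/30, 1/6, 0], [-2/15, -1/3, 0], [0, 0, -1]]
A^{-1} B = [2/5, -2/5, -1]^T
C A^{-1} B = -16/5
G(0) = D - C A^{-1} B = 0 - (-16/5) = 16/5 ≈ 3.2000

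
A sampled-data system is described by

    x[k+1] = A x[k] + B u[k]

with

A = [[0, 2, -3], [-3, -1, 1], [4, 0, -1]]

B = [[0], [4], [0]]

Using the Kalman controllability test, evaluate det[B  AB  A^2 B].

AB = [[8], [-4], [0]]
A^2B = [[-8], [-20], [32]]
Controllability matrix C = [B  AB  A^2B] = [[0, 8, -8], [4, -4, -20], [0, 0, 32]]
Expanding along the first row, det(C) = 0·((-4)·32 - (-20)·0) - 8·(4·32 - (-20)·0) + (-8)·(4·0 - (-4)·0) = 0·(-128) - 8·128 + (-8)·0 = -1024
Since det(C) ≠ 0, rank(C) = 3 and the system is completely controllable.

-1024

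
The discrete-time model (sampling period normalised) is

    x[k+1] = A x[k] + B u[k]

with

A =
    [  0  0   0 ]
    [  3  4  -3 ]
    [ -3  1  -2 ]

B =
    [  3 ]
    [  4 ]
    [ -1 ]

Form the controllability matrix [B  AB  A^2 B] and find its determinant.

AB = [[0], [28], [-3]]
A^2B = [[0], [121], [34]]
Controllability matrix C = [B  AB  A^2B] = [[3, 0, 0], [4, 28, 121], [-1, -3, 34]]
Expanding along the first row, det(C) = 3·(28·34 - 121·(-3)) - 0·(4·34 - 121·(-1)) + 0·(4·(-3) - 28·(-1)) = 3·1315 - 0·257 + 0·16 = 3945
Since det(C) ≠ 0, rank(C) = 3 and the system is completely controllable.

3945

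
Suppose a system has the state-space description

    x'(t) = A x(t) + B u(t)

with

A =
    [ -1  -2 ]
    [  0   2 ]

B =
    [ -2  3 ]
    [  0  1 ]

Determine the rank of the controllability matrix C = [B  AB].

AB = [[2, -5], [0, 2]]
Controllability matrix C = [B  AB] = [[-2, 3, 2, -5], [0, 1, 0, 2]]
Take the 2×2 submatrix of C formed by columns 1, 2: [[-2, 3], [0, 1]]. Its determinant is (-2)·1 - 3·0 = -2 - 0 = -2 ≠ 0.
So rank(C) ≥ 2; since C has 2 rows, rank(C) = 2.
rank(C) = 2 = n, so the pair (A, B) is completely controllable.

2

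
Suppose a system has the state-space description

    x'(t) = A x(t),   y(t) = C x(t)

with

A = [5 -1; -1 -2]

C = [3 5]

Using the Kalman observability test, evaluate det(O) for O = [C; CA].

CA = [[10, -13]]
Observability matrix O = [C; CA] = [[3, 5], [10, -13]]
det(O) = 3·(-13) - 5·10 = -39 - 50 = -89
Since det(O) ≠ 0, rank(O) = 2 and the system is completely observable.

-89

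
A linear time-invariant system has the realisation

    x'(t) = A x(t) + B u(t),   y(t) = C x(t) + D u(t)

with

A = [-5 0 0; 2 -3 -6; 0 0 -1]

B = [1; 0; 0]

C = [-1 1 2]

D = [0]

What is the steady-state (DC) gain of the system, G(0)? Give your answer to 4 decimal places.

-0.0667

G(0) = C(-A)^{-1}B + D = -C A^{-1} B + D.
det A = -15, so A^{-1} = (1/-15)·adj(A) = [[-1/5, 0, 0], [-2/15, -1/3, 2], [0, 0, -1]]
A^{-1} B = [-1/5, -2/15, 0]^T
C A^{-1} B = 1/15
G(0) = D - C A^{-1} B = 0 - (1/15) = -1/15 ≈ -0.0667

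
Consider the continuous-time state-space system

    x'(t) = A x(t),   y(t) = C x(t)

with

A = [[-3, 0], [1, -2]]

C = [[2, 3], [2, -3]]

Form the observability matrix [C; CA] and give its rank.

2

CA = [[-3, -6], [-9, 6]]
Observability matrix O = [C; CA] = [[2, 3], [2, -3], [-3, -6], [-9, 6]]
Take the 2×2 submatrix of O formed by rows 1, 2: [[2, 3], [2, -3]]. Its determinant is 2·(-3) - 3·2 = -6 - 6 = -12 ≠ 0.
So rank(O) ≥ 2; since O has 2 columns, rank(O) = 2.
rank(O) = 2 = n, so the pair (A, C) is completely observable.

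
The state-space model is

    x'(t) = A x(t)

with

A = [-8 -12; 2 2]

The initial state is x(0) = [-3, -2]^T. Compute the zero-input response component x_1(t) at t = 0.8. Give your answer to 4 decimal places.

2.7781

det(sI - A) = s^2 - (tr A)s + det A, with tr A = (-8) + 2 = -6 and det A = (-8)·2 - (-12)·2 = -16 - (-24) = 8.
So p(s) = det(sI - A) = s^2 + 6s + 8.
Factor s^2 + 6s + 8: two numbers with sum -6 and product 8 are -2 and -4, so s^2 + 6s + 8 = (s + 2)(s + 4).
Hence p(s) = (s + 2) (s + 4), with roots -4, -2.
The eigenvalues -4, -2 are distinct and real, so A is diagonalisable and x(t) = e^{At} x(0) = V diag(e^{λ_i t}) V^{-1} x(0), where the columns of V are the eigenvectors.
λ = -4: A - (-4)I = [[-4, -12], [2, 6]]. Row 1 gives (-4)·v1 + (-12)·v2 = 0, so take v_1 = [-3, 1]^T.
λ = -2: A - (-2)I = [[-6, -12], [2, 4]]. Row 1 gives (-6)·v1 + (-12)·v2 = 0, so take v_2 = [-2, 1]^T.
V = [v_1 v_2] = [[-3, -2], [1, 1]] has det V = -1, so V^{-1} = adj(V)/det V = [[-1, -2], [1, 3]].
Modal coordinates z(0) = V^{-1} x(0): (-1)·(-3) + (-2)·(-2) = 7; 1·(-3) + 3·(-2) = -9; so z(0) = [7, -9]^T.
x_1(t) = Σ_i (v_i)_1 · z_i(0) · e^{λ_i t} (row 1 of V times the modal terms).
x_1(0.8) = (-3)·7·e^{-4·0.8} + (-2)·(-9)·e^{-2·0.8} = (-21)·0.040762 + 18·0.201897 = 2.7781.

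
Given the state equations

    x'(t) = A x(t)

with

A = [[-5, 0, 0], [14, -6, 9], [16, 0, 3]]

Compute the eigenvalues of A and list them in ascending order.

det(sI - A) = s^3 - (tr A)s^2 + (M11 + M22 + M33)s - det A, where Mii is the 2×2 principal minor of A obtained by deleting row i and column i.
tr A = (-5) + (-6) + 3 = -8; M11 = (-6)·3 - 9·0 = -18 - 0 = -18; M22 = (-5)·3 - 0·16 = -15 - 0 = -15; M33 = (-5)·(-6) - 0·14 = 30 - 0 = 30; sum of minors = -3.
det A = (-5)·((-6)·3 - 9·0) - 0·(14·3 - 9·16) + 0·(14·0 - (-6)·16) = (-5)·(-18) - 0·(-102) + 0·96 = 90.
So p(s) = det(sI - A) = s^3 + 8s^2 - 3s - 90.
Rational-root test: any integer root divides -90. Testing small divisors, s = 3 works: p(3) = 27 + 72 + (-9) + (-90) = 0, so (s - 3) is a factor.
Dividing, p(s) = (s - 3)(s^2 + 11s + 30).
Factor s^2 + 11s + 30: two numbers with sum -11 and product 30 are -5 and -6, so s^2 + 11s + 30 = (s + 5)(s + 6).
Hence p(s) = (s - 3) (s + 5) (s + 6), with roots -6, -5, 3.
At least one eigenvalue has non-negative real part, so the system is not asymptotically stable.

-6, -5, 3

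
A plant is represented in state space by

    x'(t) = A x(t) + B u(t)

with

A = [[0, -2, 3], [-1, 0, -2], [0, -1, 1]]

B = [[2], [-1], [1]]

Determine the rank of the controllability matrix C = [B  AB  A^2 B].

3

AB = [[5], [-4], [2]]
A^2B = [[14], [-9], [6]]
Controllability matrix C = [B  AB  A^2B] = [[2, 5, 14], [-1, -4, -9], [1, 2, 6]]
det(C) = 2·((-4)·6 - (-9)·2) - 5·((-1)·6 - (-9)·1) + 14·((-1)·2 - (-4)·1) = 2·(-6) - 5·3 + 14·2 = 1 ≠ 0, so rank(C) = 3.
rank(C) = 3 = n, so the pair (A, B) is completely controllable.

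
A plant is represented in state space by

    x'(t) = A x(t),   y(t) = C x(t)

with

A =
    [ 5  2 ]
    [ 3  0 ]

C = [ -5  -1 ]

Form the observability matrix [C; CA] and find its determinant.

22

CA = [[-28, -10]]
Observability matrix O = [C; CA] = [[-5, -1], [-28, -10]]
det(O) = (-5)·(-10) - (-1)·(-28) = 50 - 28 = 22
Since det(O) ≠ 0, rank(O) = 2 and the system is completely observable.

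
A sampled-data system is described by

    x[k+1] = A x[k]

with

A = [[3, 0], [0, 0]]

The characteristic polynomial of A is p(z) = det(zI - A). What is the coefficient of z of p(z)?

-3

For a 2×2 matrix, det(zI - A) = z^2 - (tr A)z + det A.
tr A = 3, det A = 0.
So p(z) = z^2 - 3z.
The coefficient of z is -3.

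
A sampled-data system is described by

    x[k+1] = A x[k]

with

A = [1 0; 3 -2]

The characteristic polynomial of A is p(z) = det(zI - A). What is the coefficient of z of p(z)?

1

For a 2×2 matrix, det(zI - A) = z^2 - (tr A)z + det A.
tr A = -1, det A = -2.
So p(z) = z^2 + z - 2.
The coefficient of z is 1.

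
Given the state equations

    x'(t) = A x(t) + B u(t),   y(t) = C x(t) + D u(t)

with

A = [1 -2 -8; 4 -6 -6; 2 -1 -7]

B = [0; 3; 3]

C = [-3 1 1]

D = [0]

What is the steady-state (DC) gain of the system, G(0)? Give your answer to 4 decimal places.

G(0) = C(-A)^{-1}B + D = -C A^{-1} B + D.
det A = -60, so A^{-1} = (1/-60)·adj(A) = [[-3/5, 1/10, 3/5], [-4/15, -3/20, 13/30], [-2/15, 1/20, -1/30]]
A^{-1} B = [21/10, 17/20, 1/20]^T
C A^{-1} B = -27/5
G(0) = D - C A^{-1} B = 0 - (-27/5) = 27/5 ≈ 5.4000

5.4000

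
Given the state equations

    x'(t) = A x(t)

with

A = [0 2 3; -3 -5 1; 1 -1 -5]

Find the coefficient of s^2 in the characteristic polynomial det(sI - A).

Expand det(sI - A) for the 3×3 matrix.
p(s) = s^3 + 10s^2 + 29s + 4.
(Check: constant term = det(-A) = (-1)^3 det A = 4; coefficient of s^2 = -tr A = 10.)
The coefficient of s^2 is 10.

10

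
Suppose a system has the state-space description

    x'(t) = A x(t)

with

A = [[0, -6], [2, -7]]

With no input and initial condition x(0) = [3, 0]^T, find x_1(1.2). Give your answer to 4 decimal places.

0.2538

det(sI - A) = s^2 - (tr A)s + det A, with tr A = 0 + (-7) = -7 and det A = 0·(-7) - (-6)·2 = 0 - (-12) = 12.
So p(s) = det(sI - A) = s^2 + 7s + 12.
Factor s^2 + 7s + 12: two numbers with sum -7 and product 12 are -3 and -4, so s^2 + 7s + 12 = (s + 3)(s + 4).
Hence p(s) = (s + 3) (s + 4), with roots -4, -3.
The eigenvalues -4, -3 are distinct and real, so A is diagonalisable and x(t) = e^{At} x(0) = V diag(e^{λ_i t}) V^{-1} x(0), where the columns of V are the eigenvectors.
λ = -4: A - (-4)I = [[4, -6], [2, -3]]. Row 1 gives 4·v1 + (-6)·v2 = 0, so take v_1 = [3, 2]^T.
λ = -3: A - (-3)I = [[3, -6], [2, -4]]. Row 1 gives 3·v1 + (-6)·v2 = 0, so take v_2 = [-2, -1]^T.
V = [v_1 v_2] = [[3, -2], [2, -1]] has det V = 1, so V^{-1} = adj(V)/det V = [[-1, 2], [-2, 3]].
Modal coordinates z(0) = V^{-1} x(0): (-1)·3 + 2·0 = -3; (-2)·3 + 3·0 = -6; so z(0) = [-3, -6]^T.
x_1(t) = Σ_i (v_i)_1 · z_i(0) · e^{λ_i t} (row 1 of V times the modal terms).
x_1(1.2) = 3·(-3)·e^{-4·1.2} + (-2)·(-6)·e^{-3·1.2} = (-9)·0.008230 + 12·0.027324 = 0.2538.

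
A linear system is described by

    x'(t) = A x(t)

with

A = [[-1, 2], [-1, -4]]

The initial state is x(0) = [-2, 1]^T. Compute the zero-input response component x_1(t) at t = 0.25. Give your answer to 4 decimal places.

-1.2131

det(sI - A) = s^2 - (tr A)s + det A, with tr A = (-1) + (-4) = -5 and det A = (-1)·(-4) - 2·(-1) = 4 - (-2) = 6.
So p(s) = det(sI - A) = s^2 + 5s + 6.
Factor s^2 + 5s + 6: two numbers with sum -5 and product 6 are -2 and -3, so s^2 + 5s + 6 = (s + 2)(s + 3).
Hence p(s) = (s + 2) (s + 3), with roots -3, -2.
The eigenvalues -3, -2 are distinct and real, so A is diagonalisable and x(t) = e^{At} x(0) = V diag(e^{λ_i t}) V^{-1} x(0), where the columns of V are the eigenvectors.
λ = -3: A - (-3)I = [[2, 2], [-1, -1]]. Row 1 gives 2·v1 + 2·v2 = 0, so take v_1 = [-1, 1]^T.
λ = -2: A - (-2)I = [[1, 2], [-1, -2]]. Row 1 gives 1·v1 + 2·v2 = 0, so take v_2 = [-2, 1]^T.
V = [v_1 v_2] = [[-1, -2], [1, 1]] has det V = 1, so V^{-1} = adj(V)/det V = [[1, 2], [-1, -1]].
Modal coordinates z(0) = V^{-1} x(0): 1·(-2) + 2·1 = 0; (-1)·(-2) + (-1)·1 = 1; so z(0) = [0, 1]^T.
x_1(t) = Σ_i (v_i)_1 · z_i(0) · e^{λ_i t} (row 1 of V times the modal terms).
x_1(0.25) = (-1)·0·e^{-3·0.25} + (-2)·1·e^{-2·0.25} = 0·0.472367 + (-2)·0.606531 = -1.2131.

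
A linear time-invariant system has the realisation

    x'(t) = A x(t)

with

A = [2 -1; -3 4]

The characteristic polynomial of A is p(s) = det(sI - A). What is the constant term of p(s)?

5

For a 2×2 matrix, det(sI - A) = s^2 - (tr A)s + det A.
tr A = 6, det A = 5.
So p(s) = s^2 - 6s + 5.
The constant term is 5.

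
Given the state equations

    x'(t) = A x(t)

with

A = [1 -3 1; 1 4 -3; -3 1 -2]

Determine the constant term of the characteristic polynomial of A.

Expand det(sI - A) for the 3×3 matrix.
p(s) = s^3 - 3s^2 + 3s + 25.
(Check: constant term = det(-A) = (-1)^3 det A = 25; coefficient of s^2 = -tr A = -3.)
The constant term is 25.

25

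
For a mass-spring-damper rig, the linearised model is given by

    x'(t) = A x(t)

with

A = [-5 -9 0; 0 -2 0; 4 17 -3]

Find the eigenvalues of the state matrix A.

det(sI - A) = s^3 - (tr A)s^2 + (M11 + M22 + M33)s - det A, where Mii is the 2×2 principal minor of A obtained by deleting row i and column i.
tr A = (-5) + (-2) + (-3) = -10; M11 = (-2)·(-3) - 0·17 = 6 - 0 = 6; M22 = (-5)·(-3) - 0·4 = 15 - 0 = 15; M33 = (-5)·(-2) - (-9)·0 = 10 - 0 = 10; sum of minors = 31.
det A = (-5)·((-2)·(-3) - 0·17) - (-9)·(0·(-3) - 0·4) + 0·(0·17 - (-2)·4) = (-5)·6 - (-9)·0 + 0·8 = -30.
So p(s) = det(sI - A) = s^3 + 10s^2 + 31s + 30.
Rational-root test: any integer root divides 30. Testing small divisors, s = -2 works: p(-2) = -8 + 40 + (-62) + 30 = 0, so (s + 2) is a factor.
Dividing, p(s) = (s + 2)(s^2 + 8s + 15).
Factor s^2 + 8s + 15: two numbers with sum -8 and product 15 are -3 and -5, so s^2 + 8s + 15 = (s + 3)(s + 5).
Hence p(s) = (s + 2) (s + 3) (s + 5), with roots -5, -3, -2.
All eigenvalues have negative real part, so the system is asymptotically stable.

-5, -3, -2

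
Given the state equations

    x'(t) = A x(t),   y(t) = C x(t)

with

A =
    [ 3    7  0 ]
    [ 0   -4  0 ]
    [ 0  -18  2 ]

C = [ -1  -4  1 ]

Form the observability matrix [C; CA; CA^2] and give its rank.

2

CA = [[-3, -9, 2]]
CA^2 = [[-9, -21, 4]]
Observability matrix O = [C; CA; CA^2] = [[-1, -4, 1], [-3, -9, 2], [-9, -21, 4]]
The columns c1, c2, c3 of O are linearly dependent: -c1 + c2 + 3·c3 = 0 (check each entry), so rank(O) ≤ 2.
The 2×2 minor from rows 1, 2, columns 1, 2 is (-1)·(-9) - (-4)·(-3) = 9 - 12 = -3 ≠ 0, so rank(O) = 2.
rank(O) = 2 < n = 3, so the pair (A, C) is not completely observable.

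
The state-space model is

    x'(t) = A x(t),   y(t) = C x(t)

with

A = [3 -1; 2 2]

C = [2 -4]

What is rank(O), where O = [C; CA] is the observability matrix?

CA = [[-2, -10]]
Observability matrix O = [C; CA] = [[2, -4], [-2, -10]]
det(O) = 2·(-10) - (-4)·(-2) = -20 - 8 = -28 ≠ 0, so rank(O) = 2.
rank(O) = 2 = n, so the pair (A, C) is completely observable.

2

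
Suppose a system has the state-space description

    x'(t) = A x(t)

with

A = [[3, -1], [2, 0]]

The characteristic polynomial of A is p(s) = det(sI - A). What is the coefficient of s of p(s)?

-3

For a 2×2 matrix, det(sI - A) = s^2 - (tr A)s + det A.
tr A = 3, det A = 2.
So p(s) = s^2 - 3s + 2.
The coefficient of s is -3.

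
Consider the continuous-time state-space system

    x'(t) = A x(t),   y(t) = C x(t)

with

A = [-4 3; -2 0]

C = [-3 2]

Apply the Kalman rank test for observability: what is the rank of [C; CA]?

CA = [[8, -9]]
Observability matrix O = [C; CA] = [[-3, 2], [8, -9]]
det(O) = (-3)·(-9) - 2·8 = 27 - 16 = 11 ≠ 0, so rank(O) = 2.
rank(O) = 2 = n, so the pair (A, C) is completely observable.

2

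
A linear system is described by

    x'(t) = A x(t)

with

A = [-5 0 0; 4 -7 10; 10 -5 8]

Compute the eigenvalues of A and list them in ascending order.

det(sI - A) = s^3 - (tr A)s^2 + (M11 + M22 + M33)s - det A, where Mii is the 2×2 principal minor of A obtained by deleting row i and column i.
tr A = (-5) + (-7) + 8 = -4; M11 = (-7)·8 - 10·(-5) = -56 - (-50) = -6; M22 = (-5)·8 - 0·10 = -40 - 0 = -40; M33 = (-5)·(-7) - 0·4 = 35 - 0 = 35; sum of minors = -11.
det A = (-5)·((-7)·8 - 10·(-5)) - 0·(4·8 - 10·10) + 0·(4·(-5) - (-7)·10) = (-5)·(-6) - 0·(-68) + 0·50 = 30.
So p(s) = det(sI - A) = s^3 + 4s^2 - 11s - 30.
Rational-root test: any integer root divides -30. Testing small divisors, s = -2 works: p(-2) = -8 + 16 + 22 + (-30) = 0, so (s + 2) is a factor.
Dividing, p(s) = (s + 2)(s^2 + 2s - 15).
Factor s^2 + 2s - 15: two numbers with sum -2 and product -15 are 3 and -5, so s^2 + 2s - 15 = (s - 3)(s + 5).
Hence p(s) = (s - 3) (s + 2) (s + 5), with roots -5, -2, 3.
At least one eigenvalue has non-negative real part, so the system is not asymptotically stable.

-5, -2, 3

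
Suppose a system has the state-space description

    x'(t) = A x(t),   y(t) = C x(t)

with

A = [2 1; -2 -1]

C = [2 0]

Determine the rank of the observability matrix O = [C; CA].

CA = [[4, 2]]
Observability matrix O = [C; CA] = [[2, 0], [4, 2]]
det(O) = 2·2 - 0·4 = 4 - 0 = 4 ≠ 0, so rank(O) = 2.
rank(O) = 2 = n, so the pair (A, C) is completely observable.

2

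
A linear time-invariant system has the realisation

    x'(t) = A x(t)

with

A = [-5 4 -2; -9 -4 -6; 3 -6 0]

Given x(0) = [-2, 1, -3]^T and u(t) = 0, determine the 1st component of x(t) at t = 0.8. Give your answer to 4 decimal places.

det(sI - A) = s^3 - (tr A)s^2 + (M11 + M22 + M33)s - det A, where Mii is the 2×2 principal minor of A obtained by deleting row i and column i.
tr A = (-5) + (-4) + 0 = -9; M11 = (-4)·0 - (-6)·(-6) = 0 - 36 = -36; M22 = (-5)·0 - (-2)·3 = 0 - (-6) = 6; M33 = (-5)·(-4) - 4·(-9) = 20 - (-36) = 56; sum of minors = 26.
det A = (-5)·((-4)·0 - (-6)·(-6)) - 4·((-9)·0 - (-6)·3) + (-2)·((-9)·(-6) - (-4)·3) = (-5)·(-36) - 4·18 + (-2)·66 = -24.
So p(s) = det(sI - A) = s^3 + 9s^2 + 26s + 24.
Rational-root test: any integer root divides 24. Testing small divisors, s = -2 works: p(-2) = -8 + 36 + (-52) + 24 = 0, so (s + 2) is a factor.
Dividing, p(s) = (s + 2)(s^2 + 7s + 12).
Factor s^2 + 7s + 12: two numbers with sum -7 and product 12 are -3 and -4, so s^2 + 7s + 12 = (s + 3)(s + 4).
Hence p(s) = (s + 2) (s + 3) (s + 4), with roots -4, -3, -2.
The eigenvalues -4, -3, -2 are distinct and real, so A is diagonalisable and x(t) = e^{At} x(0) = V diag(e^{λ_i t}) V^{-1} x(0), where the columns of V are the eigenvectors.
λ = -4: A - (-4)I = [[-1, 4, -2], [-9, 0, -6], [3, -6, 4]]. v must be orthogonal to every row; (row 1) × (row 2) = [-24, 12, 36], so take v_1 = [-2, 1, 3]^T.
λ = -3: A - (-3)I = [[-2, 4, -2], [-9, -1, -6], [3, -6, 3]]. v must be orthogonal to every row; (row 1) × (row 2) = [-26, 6, 38], so take v_2 = [13, -3, -19]^T.
λ = -2: A - (-2)I = [[-3, 4, -2], [-9, -2, -6], [3, -6, 2]]. v must be orthogonal to every row; (row 1) × (row 2) = [-28, 0, 42], so take v_3 = [-2, 0, 3]^T.
V = [v_1 v_2 v_3] = [[-2, 13, -2], [1, -3, 0], [3, -19, 3]] has det V = -1, so V^{-1} = adj(V)/det V = [[9, 1, 6], [3, 0, 2], [10, -1, 7]].
Modal coordinates z(0) = V^{-1} x(0): 9·(-2) + 1·1 + 6·(-3) = -35; 3·(-2) + 0·1 + 2·(-3) = -12; 10·(-2) + (-1)·1 + 7·(-3) = -42; so z(0) = [-35, -12, -42]^T.
x_1(t) = Σ_i (v_i)_1 · z_i(0) · e^{λ_i t} (row 1 of V times the modal terms).
x_1(0.8) = (-2)·(-35)·e^{-4·0.8} + 13·(-12)·e^{-3·0.8} + (-2)·(-42)·e^{-2·0.8} = 70·0.040762 + (-156)·0.090718 + 84·0.201897 = 5.6607.

5.6607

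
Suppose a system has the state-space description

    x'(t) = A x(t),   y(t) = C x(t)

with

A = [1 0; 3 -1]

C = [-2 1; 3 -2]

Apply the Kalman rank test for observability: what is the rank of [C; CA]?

CA = [[1, -1], [-3, 2]]
Observability matrix O = [C; CA] = [[-2, 1], [3, -2], [1, -1], [-3, 2]]
Take the 2×2 submatrix of O formed by rows 1, 2: [[-2, 1], [3, -2]]. Its determinant is (-2)·(-2) - 1·3 = 4 - 3 = 1 ≠ 0.
So rank(O) ≥ 2; since O has 2 columns, rank(O) = 2.
rank(O) = 2 = n, so the pair (A, C) is completely observable.

2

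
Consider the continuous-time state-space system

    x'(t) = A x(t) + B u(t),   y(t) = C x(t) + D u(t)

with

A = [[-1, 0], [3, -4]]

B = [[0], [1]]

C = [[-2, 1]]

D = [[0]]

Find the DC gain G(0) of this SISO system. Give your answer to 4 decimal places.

G(0) = C(-A)^{-1}B + D = -C A^{-1} B + D.
det A = 4, so A^{-1} = (1/4)·adj(A) = [[-1, 0], [-3/4, -1/4]]
A^{-1} B = [0, -1/4]^T
C A^{-1} B = -1/4
G(0) = D - C A^{-1} B = 0 - (-1/4) = 1/4 ≈ 0.2500

0.2500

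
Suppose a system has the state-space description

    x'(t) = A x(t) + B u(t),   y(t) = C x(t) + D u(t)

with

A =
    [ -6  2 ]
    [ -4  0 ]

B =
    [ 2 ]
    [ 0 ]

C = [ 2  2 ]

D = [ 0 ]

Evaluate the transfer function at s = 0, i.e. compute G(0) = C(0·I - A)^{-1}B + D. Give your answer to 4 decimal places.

G(0) = C(-A)^{-1}B + D = -C A^{-1} B + D.
det A = 8, so A^{-1} = (1/8)·adj(A) = [[0, -1/4], [1/2, -3/4]]
A^{-1} B = [0, 1]^T
C A^{-1} B = 2
G(0) = D - C A^{-1} B = 0 - (2) = -2

-2.0000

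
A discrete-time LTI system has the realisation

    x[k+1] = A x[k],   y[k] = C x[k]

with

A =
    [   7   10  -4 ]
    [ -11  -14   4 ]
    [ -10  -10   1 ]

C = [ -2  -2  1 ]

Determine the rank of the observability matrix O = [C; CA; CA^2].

1

CA = [[-2, -2, 1]]
CA^2 = [[-2, -2, 1]]
Observability matrix O = [C; CA; CA^2] = [[-2, -2, 1], [-2, -2, 1], [-2, -2, 1]]
Every row of O is a scalar multiple of row 1 = [-2, -2, 1] (multipliers 1, 1, 1), so the rows span a one-dimensional space.
O ≠ 0, hence rank(O) = 1.
rank(O) = 1 < n = 3, so the pair (A, C) is not completely observable.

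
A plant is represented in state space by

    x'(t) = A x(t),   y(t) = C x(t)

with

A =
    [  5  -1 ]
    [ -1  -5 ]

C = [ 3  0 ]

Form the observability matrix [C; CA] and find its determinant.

-9

CA = [[15, -3]]
Observability matrix O = [C; CA] = [[3, 0], [15, -3]]
det(O) = 3·(-3) - 0·15 = -9 - 0 = -9
Since det(O) ≠ 0, rank(O) = 2 and the system is completely observable.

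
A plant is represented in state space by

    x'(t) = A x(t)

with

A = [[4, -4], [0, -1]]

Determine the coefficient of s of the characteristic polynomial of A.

For a 2×2 matrix, det(sI - A) = s^2 - (tr A)s + det A.
tr A = 3, det A = -4.
So p(s) = s^2 - 3s - 4.
The coefficient of s is -3.

-3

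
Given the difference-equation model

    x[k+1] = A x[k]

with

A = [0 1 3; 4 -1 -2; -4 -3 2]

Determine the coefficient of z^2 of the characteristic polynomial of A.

Expand det(zI - A) for the 3×3 matrix.
p(z) = z^3 - z^2 + 48.
(Check: constant term = det(-A) = (-1)^3 det A = 48; coefficient of z^2 = -tr A = -1.)
The coefficient of z^2 is -1.

-1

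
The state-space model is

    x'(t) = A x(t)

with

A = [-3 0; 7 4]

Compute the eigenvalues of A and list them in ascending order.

-3, 4

det(sI - A) = s^2 - (tr A)s + det A, with tr A = (-3) + 4 = 1 and det A = (-3)·4 - 0·7 = -12 - 0 = -12.
So p(s) = det(sI - A) = s^2 - s - 12.
Factor s^2 - s - 12: two numbers with sum 1 and product -12 are 4 and -3, so s^2 - s - 12 = (s - 4)(s + 3).
Hence p(s) = (s - 4) (s + 3), with roots -3, 4.
At least one eigenvalue has non-negative real part, so the system is not asymptotically stable.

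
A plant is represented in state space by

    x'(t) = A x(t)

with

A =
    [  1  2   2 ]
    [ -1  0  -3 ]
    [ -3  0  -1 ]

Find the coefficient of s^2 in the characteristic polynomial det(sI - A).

Expand det(sI - A) for the 3×3 matrix.
p(s) = s^3 + 7s - 16.
(Check: constant term = det(-A) = (-1)^3 det A = -16; coefficient of s^2 = -tr A = 0.)
The coefficient of s^2 is 0.

0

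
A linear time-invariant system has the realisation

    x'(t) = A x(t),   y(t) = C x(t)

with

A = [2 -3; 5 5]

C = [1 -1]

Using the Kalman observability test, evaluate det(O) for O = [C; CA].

-11

CA = [[-3, -8]]
Observability matrix O = [C; CA] = [[1, -1], [-3, -8]]
det(O) = 1·(-8) - (-1)·(-3) = -8 - 3 = -11
Since det(O) ≠ 0, rank(O) = 2 and the system is completely observable.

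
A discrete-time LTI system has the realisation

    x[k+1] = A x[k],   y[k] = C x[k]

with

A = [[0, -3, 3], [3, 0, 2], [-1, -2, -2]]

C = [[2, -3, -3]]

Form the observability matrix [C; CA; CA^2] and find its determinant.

684

CA = [[-6, 0, 6]]
CA^2 = [[-6, 6, -30]]
Observability matrix O = [C; CA; CA^2] = [[2, -3, -3], [-6, 0, 6], [-6, 6, -30]]
Expanding along the first row, det(O) = 2·(0·(-30) - 6·6) - (-3)·((-6)·(-30) - 6·(-6)) + (-3)·((-6)·6 - 0·(-6)) = 2·(-36) - (-3)·216 + (-3)·(-36) = 684
Since det(O) ≠ 0, rank(O) = 3 and the system is completely observable.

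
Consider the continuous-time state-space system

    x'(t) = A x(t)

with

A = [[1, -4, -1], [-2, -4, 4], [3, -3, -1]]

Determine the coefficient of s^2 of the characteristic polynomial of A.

Expand det(sI - A) for the 3×3 matrix.
p(s) = s^3 + 4s^2 + 6s + 42.
(Check: constant term = det(-A) = (-1)^3 det A = 42; coefficient of s^2 = -tr A = 4.)
The coefficient of s^2 is 4.

4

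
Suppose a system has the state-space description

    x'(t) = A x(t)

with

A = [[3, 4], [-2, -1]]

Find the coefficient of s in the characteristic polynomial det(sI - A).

For a 2×2 matrix, det(sI - A) = s^2 - (tr A)s + det A.
tr A = 2, det A = 5.
So p(s) = s^2 - 2s + 5.
The coefficient of s is -2.

-2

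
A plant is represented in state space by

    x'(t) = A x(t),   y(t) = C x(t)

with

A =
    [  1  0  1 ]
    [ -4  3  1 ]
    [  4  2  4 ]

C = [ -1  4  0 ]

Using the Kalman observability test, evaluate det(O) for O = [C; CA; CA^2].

CA = [[-17, 12, 3]]
CA^2 = [[-53, 42, 7]]
Observability matrix O = [C; CA; CA^2] = [[-1, 4, 0], [-17, 12, 3], [-53, 42, 7]]
Expanding along the first row, det(O) = (-1)·(12·7 - 3·42) - 4·((-17)·7 - 3·(-53)) + 0·((-17)·42 - 12·(-53)) = (-1)·(-42) - 4·40 + 0·(-78) = -118
Since det(O) ≠ 0, rank(O) = 3 and the system is completely observable.

-118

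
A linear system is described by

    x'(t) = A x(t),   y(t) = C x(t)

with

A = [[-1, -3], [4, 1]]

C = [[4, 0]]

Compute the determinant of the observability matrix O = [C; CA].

CA = [[-4, -12]]
Observability matrix O = [C; CA] = [[4, 0], [-4, -12]]
det(O) = 4·(-12) - 0·(-4) = -48 - 0 = -48
Since det(O) ≠ 0, rank(O) = 2 and the system is completely observable.

-48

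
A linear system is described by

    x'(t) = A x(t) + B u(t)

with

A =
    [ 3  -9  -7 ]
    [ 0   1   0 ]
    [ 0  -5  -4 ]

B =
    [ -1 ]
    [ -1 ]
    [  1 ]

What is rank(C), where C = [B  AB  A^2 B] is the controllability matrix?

AB = [[-1], [-1], [1]]
A^2B = [[-1], [-1], [1]]
Controllability matrix C = [B  AB  A^2B] = [[-1, -1, -1], [-1, -1, -1], [1, 1, 1]]
Every column of C is a scalar multiple of column 1 = [-1, -1, 1] (multipliers 1, 1, 1), so the columns span a one-dimensional space.
C ≠ 0, hence rank(C) = 1.
rank(C) = 1 < n = 3, so the pair (A, B) is not completely controllable.

1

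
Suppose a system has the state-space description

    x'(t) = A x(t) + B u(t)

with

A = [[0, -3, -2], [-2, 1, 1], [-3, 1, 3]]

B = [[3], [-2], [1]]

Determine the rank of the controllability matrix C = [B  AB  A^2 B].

AB = [[4], [-7], [-8]]
A^2B = [[37], [-23], [-43]]
Controllability matrix C = [B  AB  A^2B] = [[3, 4, 37], [-2, -7, -23], [1, -8, -43]]
det(C) = 3·((-7)·(-43) - (-23)·(-8)) - 4·((-2)·(-43) - (-23)·1) + 37·((-2)·(-8) - (-7)·1) = 3·117 - 4·109 + 37·23 = 766 ≠ 0, so rank(C) = 3.
rank(C) = 3 = n, so the pair (A, B) is completely controllable.

3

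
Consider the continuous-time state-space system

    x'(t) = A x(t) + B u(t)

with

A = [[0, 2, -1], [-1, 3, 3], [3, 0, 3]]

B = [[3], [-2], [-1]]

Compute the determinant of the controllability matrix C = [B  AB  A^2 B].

567

AB = [[-3], [-12], [6]]
A^2B = [[-30], [-15], [9]]
Controllability matrix C = [B  AB  A^2B] = [[3, -3, -30], [-2, -12, -15], [-1, 6, 9]]
Expanding along the first row, det(C) = 3·((-12)·9 - (-15)·6) - (-3)·((-2)·9 - (-15)·(-1)) + (-30)·((-2)·6 - (-12)·(-1)) = 3·(-18) - (-3)·(-33) + (-30)·(-24) = 567
Since det(C) ≠ 0, rank(C) = 3 and the system is completely controllable.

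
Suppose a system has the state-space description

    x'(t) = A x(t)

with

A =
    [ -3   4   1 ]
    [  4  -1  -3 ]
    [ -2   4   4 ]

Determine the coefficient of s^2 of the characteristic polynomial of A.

Expand det(sI - A) for the 3×3 matrix.
p(s) = s^3 - 15s + 50.
(Check: constant term = det(-A) = (-1)^3 det A = 50; coefficient of s^2 = -tr A = 0.)
The coefficient of s^2 is 0.

0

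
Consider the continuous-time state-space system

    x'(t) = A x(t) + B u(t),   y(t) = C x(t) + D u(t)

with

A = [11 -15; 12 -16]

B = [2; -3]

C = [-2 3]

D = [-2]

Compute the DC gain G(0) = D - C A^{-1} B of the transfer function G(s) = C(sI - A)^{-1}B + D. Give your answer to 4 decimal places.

2.2500

G(0) = C(-A)^{-1}B + D = -C A^{-1} B + D.
det A = 4, so A^{-1} = (1/4)·adj(A) = [[-4, 15/4], [-3, 11/4]]
A^{-1} B = [-77/4, -57/4]^T
C A^{-1} B = -17/4
G(0) = D - C A^{-1} B = -2 - (-17/4) = 9/4 ≈ 2.2500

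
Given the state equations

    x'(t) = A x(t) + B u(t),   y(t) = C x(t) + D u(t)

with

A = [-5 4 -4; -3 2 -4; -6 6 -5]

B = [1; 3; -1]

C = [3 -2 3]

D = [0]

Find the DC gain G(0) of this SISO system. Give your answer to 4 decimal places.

G(0) = C(-A)^{-1}B + D = -C A^{-1} B + D.
det A = -10, so A^{-1} = (1/-10)·adj(A) = [[-7/5, 2/5, 4/5], [-9/10, -1/10, 4/5], [3/5, -3/5, -1/5]]
A^{-1} B = [-1, -2, -1]^T
C A^{-1} B = -2
G(0) = D - C A^{-1} B = 0 - (-2) = 2

2.0000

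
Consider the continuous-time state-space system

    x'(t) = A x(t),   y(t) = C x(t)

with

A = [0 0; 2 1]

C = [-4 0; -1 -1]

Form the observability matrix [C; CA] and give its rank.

2

CA = [[0, 0], [-2, -1]]
Observability matrix O = [C; CA] = [[-4, 0], [-1, -1], [0, 0], [-2, -1]]
Take the 2×2 submatrix of O formed by rows 1, 2: [[-4, 0], [-1, -1]]. Its determinant is (-4)·(-1) - 0·(-1) = 4 - 0 = 4 ≠ 0.
So rank(O) ≥ 2; since O has 2 columns, rank(O) = 2.
rank(O) = 2 = n, so the pair (A, C) is completely observable.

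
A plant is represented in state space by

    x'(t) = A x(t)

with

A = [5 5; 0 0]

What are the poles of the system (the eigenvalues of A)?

0, 5

det(sI - A) = s^2 - (tr A)s + det A, with tr A = 5 + 0 = 5 and det A = 5·0 - 5·0 = 0 - 0 = 0.
So p(s) = det(sI - A) = s^2 - 5s.
Factor s^2 - 5s: two numbers with sum 5 and product 0 are 5 and 0, so s^2 - 5s = s(s - 5).
Hence p(s) = s (s - 5), with roots 0, 5.
At least one eigenvalue has non-negative real part, so the system is not asymptotically stable.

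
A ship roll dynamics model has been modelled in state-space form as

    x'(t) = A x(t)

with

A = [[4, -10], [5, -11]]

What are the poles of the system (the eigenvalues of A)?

det(sI - A) = s^2 - (tr A)s + det A, with tr A = 4 + (-11) = -7 and det A = 4·(-11) - (-10)·5 = -44 - (-50) = 6.
So p(s) = det(sI - A) = s^2 + 7s + 6.
Factor s^2 + 7s + 6: two numbers with sum -7 and product 6 are -1 and -6, so s^2 + 7s + 6 = (s + 1)(s + 6).
Hence p(s) = (s + 1) (s + 6), with roots -6, -1.
All eigenvalues have negative real part, so the system is asymptotically stable.

-6, -1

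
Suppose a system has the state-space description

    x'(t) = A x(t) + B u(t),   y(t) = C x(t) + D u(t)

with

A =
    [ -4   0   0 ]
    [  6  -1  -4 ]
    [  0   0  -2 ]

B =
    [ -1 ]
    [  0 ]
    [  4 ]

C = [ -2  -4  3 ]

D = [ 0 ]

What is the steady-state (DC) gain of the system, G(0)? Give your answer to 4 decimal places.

44.5000

G(0) = C(-A)^{-1}B + D = -C A^{-1} B + D.
det A = -8, so A^{-1} = (1/-8)·adj(A) = [[-1/4, 0, 0], [-3/2, -1, 2], [0, 0, -1/2]]
A^{-1} B = [1/4, 19/2, -2]^T
C A^{-1} B = -89/2
G(0) = D - C A^{-1} B = 0 - (-89/2) = 89/2 ≈ 44.5000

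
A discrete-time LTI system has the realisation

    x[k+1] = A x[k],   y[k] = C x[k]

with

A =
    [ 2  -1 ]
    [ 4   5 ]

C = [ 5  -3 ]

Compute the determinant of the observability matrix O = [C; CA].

-106

CA = [[-2, -20]]
Observability matrix O = [C; CA] = [[5, -3], [-2, -20]]
det(O) = 5·(-20) - (-3)·(-2) = -100 - 6 = -106
Since det(O) ≠ 0, rank(O) = 2 and the system is completely observable.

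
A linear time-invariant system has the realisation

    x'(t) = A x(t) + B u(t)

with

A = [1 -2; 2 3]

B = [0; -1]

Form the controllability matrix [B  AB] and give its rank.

AB = [[2], [-3]]
Controllability matrix C = [B  AB] = [[0, 2], [-1, -3]]
det(C) = 0·(-3) - 2·(-1) = 0 - (-2) = 2 ≠ 0, so rank(C) = 2.
rank(C) = 2 = n, so the pair (A, B) is completely controllable.

2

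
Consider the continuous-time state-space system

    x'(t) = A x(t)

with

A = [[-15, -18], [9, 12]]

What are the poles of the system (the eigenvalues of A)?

det(sI - A) = s^2 - (tr A)s + det A, with tr A = (-15) + 12 = -3 and det A = (-15)·12 - (-18)·9 = -180 - (-162) = -18.
So p(s) = det(sI - A) = s^2 + 3s - 18.
Factor s^2 + 3s - 18: two numbers with sum -3 and product -18 are 3 and -6, so s^2 + 3s - 18 = (s - 3)(s + 6).
Hence p(s) = (s - 3) (s + 6), with roots -6, 3.
At least one eigenvalue has non-negative real part, so the system is not asymptotically stable.

-6, 3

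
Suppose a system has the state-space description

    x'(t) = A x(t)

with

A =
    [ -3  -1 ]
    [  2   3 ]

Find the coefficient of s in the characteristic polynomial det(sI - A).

For a 2×2 matrix, det(sI - A) = s^2 - (tr A)s + det A.
tr A = 0, det A = -7.
So p(s) = s^2 - 7.
The coefficient of s is 0.

0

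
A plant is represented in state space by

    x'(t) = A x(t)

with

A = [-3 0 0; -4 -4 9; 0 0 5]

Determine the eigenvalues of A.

det(sI - A) = s^3 - (tr A)s^2 + (M11 + M22 + M33)s - det A, where Mii is the 2×2 principal minor of A obtained by deleting row i and column i.
tr A = (-3) + (-4) + 5 = -2; M11 = (-4)·5 - 9·0 = -20 - 0 = -20; M22 = (-3)·5 - 0·0 = -15 - 0 = -15; M33 = (-3)·(-4) - 0·(-4) = 12 - 0 = 12; sum of minors = -23.
det A = (-3)·((-4)·5 - 9·0) - 0·((-4)·5 - 9·0) + 0·((-4)·0 - (-4)·0) = (-3)·(-20) - 0·(-20) + 0·0 = 60.
So p(s) = det(sI - A) = s^3 + 2s^2 - 23s - 60.
Rational-root test: any integer root divides -60. Testing small divisors, s = -3 works: p(-3) = -27 + 18 + 69 + (-60) = 0, so (s + 3) is a factor.
Dividing, p(s) = (s + 3)(s^2 - s - 20).
Factor s^2 - s - 20: two numbers with sum 1 and product -20 are 5 and -4, so s^2 - s - 20 = (s - 5)(s + 4).
Hence p(s) = (s - 5) (s + 3) (s + 4), with roots -4, -3, 5.
At least one eigenvalue has non-negative real part, so the system is not asymptotically stable.

-4, -3, 5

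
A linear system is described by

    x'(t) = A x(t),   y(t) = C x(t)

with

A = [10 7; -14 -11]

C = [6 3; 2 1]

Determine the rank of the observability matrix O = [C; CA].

1

CA = [[18, 9], [6, 3]]
Observability matrix O = [C; CA] = [[6, 3], [2, 1], [18, 9], [6, 3]]
Every row of O is a scalar multiple of row 1 = [6, 3] (multipliers 1, 1/3, 3, 1), so the rows span a one-dimensional space.
O ≠ 0, hence rank(O) = 1.
rank(O) = 1 < n = 2, so the pair (A, C) is not completely observable.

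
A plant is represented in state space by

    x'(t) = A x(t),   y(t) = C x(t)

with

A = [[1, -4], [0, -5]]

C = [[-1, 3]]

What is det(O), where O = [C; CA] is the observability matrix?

CA = [[-1, -11]]
Observability matrix O = [C; CA] = [[-1, 3], [-1, -11]]
det(O) = (-1)·(-11) - 3·(-1) = 11 - (-3) = 14
Since det(O) ≠ 0, rank(O) = 2 and the system is completely observable.

14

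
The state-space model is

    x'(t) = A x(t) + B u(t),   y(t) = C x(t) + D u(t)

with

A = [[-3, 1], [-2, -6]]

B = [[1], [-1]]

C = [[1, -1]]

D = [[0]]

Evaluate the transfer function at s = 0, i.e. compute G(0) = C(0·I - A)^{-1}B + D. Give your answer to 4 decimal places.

0.5000

G(0) = C(-A)^{-1}B + D = -C A^{-1} B + D.
det A = 20, so A^{-1} = (1/20)·adj(A) = [[-3/10, -1/20], [1/10, -3/20]]
A^{-1} B = [-1/4, 1/4]^T
C A^{-1} B = -1/2
G(0) = D - C A^{-1} B = 0 - (-1/2) = 1/2 ≈ 0.5000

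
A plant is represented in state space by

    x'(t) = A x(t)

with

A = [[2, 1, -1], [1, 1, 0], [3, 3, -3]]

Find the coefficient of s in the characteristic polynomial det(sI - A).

-5

Expand det(sI - A) for the 3×3 matrix.
p(s) = s^3 - 5s + 3.
(Check: constant term = det(-A) = (-1)^3 det A = 3; coefficient of s^2 = -tr A = 0.)
The coefficient of s is -5.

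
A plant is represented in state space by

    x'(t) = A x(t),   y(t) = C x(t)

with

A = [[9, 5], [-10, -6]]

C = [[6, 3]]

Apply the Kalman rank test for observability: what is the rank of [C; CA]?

CA = [[24, 12]]
Observability matrix O = [C; CA] = [[6, 3], [24, 12]]
Every row of O is a scalar multiple of row 1 = [6, 3] (multipliers 1, 4), so the rows span a one-dimensional space.
O ≠ 0, hence rank(O) = 1.
rank(O) = 1 < n = 2, so the pair (A, C) is not completely observable.

1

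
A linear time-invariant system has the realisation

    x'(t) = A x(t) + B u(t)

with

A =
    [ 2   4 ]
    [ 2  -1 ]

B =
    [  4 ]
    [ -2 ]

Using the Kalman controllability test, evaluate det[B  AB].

AB = [[0], [10]]
Controllability matrix C = [B  AB] = [[4, 0], [-2, 10]]
det(C) = 4·10 - 0·(-2) = 40 - 0 = 40
Since det(C) ≠ 0, rank(C) = 2 and the system is completely controllable.

40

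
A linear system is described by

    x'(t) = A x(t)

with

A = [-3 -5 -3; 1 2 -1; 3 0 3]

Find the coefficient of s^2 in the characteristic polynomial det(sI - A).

Expand det(sI - A) for the 3×3 matrix.
p(s) = s^3 - 2s^2 + 5s - 30.
(Check: constant term = det(-A) = (-1)^3 det A = -30; coefficient of s^2 = -tr A = -2.)
The coefficient of s^2 is -2.

-2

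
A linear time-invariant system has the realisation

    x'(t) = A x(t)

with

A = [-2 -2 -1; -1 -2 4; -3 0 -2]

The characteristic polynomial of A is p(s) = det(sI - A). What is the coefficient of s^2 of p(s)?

Expand det(sI - A) for the 3×3 matrix.
p(s) = s^3 + 6s^2 + 7s - 26.
(Check: constant term = det(-A) = (-1)^3 det A = -26; coefficient of s^2 = -tr A = 6.)
The coefficient of s^2 is 6.

6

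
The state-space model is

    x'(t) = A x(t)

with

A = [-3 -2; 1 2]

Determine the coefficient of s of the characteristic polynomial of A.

For a 2×2 matrix, det(sI - A) = s^2 - (tr A)s + det A.
tr A = -1, det A = -4.
So p(s) = s^2 + s - 4.
The coefficient of s is 1.

1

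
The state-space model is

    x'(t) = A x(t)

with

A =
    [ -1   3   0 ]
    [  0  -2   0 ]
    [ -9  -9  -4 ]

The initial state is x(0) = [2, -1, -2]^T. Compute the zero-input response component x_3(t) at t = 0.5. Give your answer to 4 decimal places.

det(sI - A) = s^3 - (tr A)s^2 + (M11 + M22 + M33)s - det A, where Mii is the 2×2 principal minor of A obtained by deleting row i and column i.
tr A = (-1) + (-2) + (-4) = -7; M11 = (-2)·(-4) - 0·(-9) = 8 - 0 = 8; M22 = (-1)·(-4) - 0·(-9) = 4 - 0 = 4; M33 = (-1)·(-2) - 3·0 = 2 - 0 = 2; sum of minors = 14.
det A = (-1)·((-2)·(-4) - 0·(-9)) - 3·(0·(-4) - 0·(-9)) + 0·(0·(-9) - (-2)·(-9)) = (-1)·8 - 3·0 + 0·(-18) = -8.
So p(s) = det(sI - A) = s^3 + 7s^2 + 14s + 8.
Rational-root test: any integer root divides 8. Testing small divisors, s = -1 works: p(-1) = -1 + 7 + (-14) + 8 = 0, so (s + 1) is a factor.
Dividing, p(s) = (s + 1)(s^2 + 6s + 8).
Factor s^2 + 6s + 8: two numbers with sum -6 and product 8 are -2 and -4, so s^2 + 6s + 8 = (s + 2)(s + 4).
Hence p(s) = (s + 1) (s + 2) (s + 4), with roots -4, -2, -1.
The eigenvalues -4, -2, -1 are distinct and real, so A is diagonalisable and x(t) = e^{At} x(0) = V diag(e^{λ_i t}) V^{-1} x(0), where the columns of V are the eigenvectors.
λ = -4: A - (-4)I = [[3, 3, 0], [0, 2, 0], [-9, -9, 0]]. v must be orthogonal to every row; (row 1) × (row 2) = [0, 0, 6], so take v_1 = [0, 0, 1]^T.
λ = -2: A - (-2)I = [[1, 3, 0], [0, 0, 0], [-9, -9, -2]]. v must be orthogonal to every row; (row 1) × (row 3) = [-6, 2, 18], so take v_2 = [-3, 1, 9]^T.
λ = -1: A - (-1)I = [[0, 3, 0], [0, -1, 0], [-9, -9, -3]]. v must be orthogonal to every row; (row 1) × (row 3) = [-9, 0, 27], so take v_3 = [1, 0, -3]^T.
V = [v_1 v_2 v_3] = [[0, -3, 1], [0, 1, 0], [1, 9, -3]] has det V = -1, so V^{-1} = adj(V)/det V = [[3, 0, 1], [0, 1, 0], [1, 3, 0]].
Modal coordinates z(0) = V^{-1} x(0): 3·2 + 0·(-1) + 1·(-2) = 4; 0·2 + 1·(-1) + 0·(-2) = -1; 1·2 + 3·(-1) + 0·(-2) = -1; so z(0) = [4, -1, -1]^T.
x_3(t) = Σ_i (v_i)_3 · z_i(0) · e^{λ_i t} (row 3 of V times the modal terms).
x_3(0.5) = 1·4·e^{-4·0.5} + 9·(-1)·e^{-2·0.5} + (-3)·(-1)·e^{-1·0.5} = 4·0.135335 + (-9)·0.367879 + 3·0.606531 = -0.9500.

-0.9500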